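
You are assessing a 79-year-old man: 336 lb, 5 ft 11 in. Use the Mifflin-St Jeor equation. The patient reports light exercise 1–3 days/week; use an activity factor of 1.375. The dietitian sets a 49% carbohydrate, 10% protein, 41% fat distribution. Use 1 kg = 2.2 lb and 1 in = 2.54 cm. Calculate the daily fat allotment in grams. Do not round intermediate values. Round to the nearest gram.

Convert to metric: weight = 336 ÷ 2.2 = 152.7273 kg; height = (5×12 + 11) × 2.54 = 71 × 2.54 = 180.34 cm.
Mifflin-St Jeor (male): BMR = 10(152.7273) + 6.25(180.34) − 5(79) + 5 = 1527.2727 + 1127.125 − 395 + 5 = 2264.3977 kcal/day.
TEE = 2264.3977 × 1.375 = 3113.5469 kcal/day.
Fat energy = 41% × 3113.5469 = 1276.5542 kcal.
Fat = 1276.5542 ÷ 9 kcal/g = 141.8394 g.

142 g/day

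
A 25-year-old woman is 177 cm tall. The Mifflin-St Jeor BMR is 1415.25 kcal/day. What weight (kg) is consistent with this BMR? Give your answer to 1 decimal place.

59.5 kg

1415.25 = 10·W + 6.25(177) − 5(25) − 161
10·W = 1415.25 − 820.25 = 595, so W = 59.5 kg.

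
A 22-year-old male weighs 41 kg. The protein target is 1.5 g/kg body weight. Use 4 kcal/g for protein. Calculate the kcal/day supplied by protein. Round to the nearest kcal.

Protein = 1.5 g/kg × 41 kg = 61.5 g/day.
Protein energy = 61.5 g × 4 kcal/g = 246 kcal/day.

246 kcal/day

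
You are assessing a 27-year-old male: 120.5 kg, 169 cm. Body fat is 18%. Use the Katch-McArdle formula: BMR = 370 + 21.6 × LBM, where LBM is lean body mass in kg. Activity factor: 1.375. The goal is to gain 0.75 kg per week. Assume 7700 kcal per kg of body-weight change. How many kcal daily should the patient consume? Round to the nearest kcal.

4268 kcal daily

LBM = 120.5 × (1 − 0.18) = 98.81 kg. Katch-McArdle: BMR = 370 + 21.6 × 98.81 = 2504.296 kcal/day.
TEE = 2504.296 × 1.375 = 3443.407 kcal/day.
Required daily surplus = 0.75 × 7700 ÷ 7 = 825 kcal/day.
Target intake = 3443.407 + 825 = 4268.407 kcal/day.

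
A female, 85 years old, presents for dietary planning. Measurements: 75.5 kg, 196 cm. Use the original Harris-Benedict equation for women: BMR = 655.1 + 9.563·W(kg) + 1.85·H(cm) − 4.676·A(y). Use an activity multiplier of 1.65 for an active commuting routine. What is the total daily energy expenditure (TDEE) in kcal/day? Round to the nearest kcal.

Harris-Benedict: BMR = 655.1 + 9.563(75.5) + 1.85(196) − 4.676(85) = 1342.2465 kcal/day.
TEE = BMR × activity factor = 1342.2465 × 1.65 = 2214.7067 kcal/day.

2215 kcal/day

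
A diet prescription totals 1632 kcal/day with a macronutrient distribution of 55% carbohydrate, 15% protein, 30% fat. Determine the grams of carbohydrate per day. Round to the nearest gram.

224 g/day

Carbohydrate energy = 55% × 1632 = 897.6 kcal.
At 4 kcal/g: 897.6 ÷ 4 = 224.4 g.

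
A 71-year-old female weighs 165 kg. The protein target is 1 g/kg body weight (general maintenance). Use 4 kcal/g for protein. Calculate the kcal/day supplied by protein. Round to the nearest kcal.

660 kcal/day

Protein = 1 g/kg × 165 kg = 165 g/day.
Protein energy = 165 g × 4 kcal/g = 660 kcal/day.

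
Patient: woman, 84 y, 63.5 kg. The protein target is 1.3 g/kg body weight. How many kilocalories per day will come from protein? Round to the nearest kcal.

330 kcal/day

Protein = 1.3 g/kg × 63.5 kg = 82.55 g/day.
Protein energy = 82.55 g × 4 kcal/g = 330.2 kcal/day.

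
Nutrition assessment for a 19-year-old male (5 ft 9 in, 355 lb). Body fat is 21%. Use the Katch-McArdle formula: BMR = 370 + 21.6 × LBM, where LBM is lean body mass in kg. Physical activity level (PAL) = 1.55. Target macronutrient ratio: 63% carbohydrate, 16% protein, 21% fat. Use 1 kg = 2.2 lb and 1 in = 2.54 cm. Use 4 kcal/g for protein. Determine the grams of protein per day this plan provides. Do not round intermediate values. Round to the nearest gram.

194 g/day

Convert to metric: weight = 355 ÷ 2.2 = 161.3636 kg; height = (5×12 + 9) × 2.54 = 69 × 2.54 = 175.26 cm.
LBM = 161.3636 × (1 − 0.21) = 127.4773 kg. Katch-McArdle: BMR = 370 + 21.6 × 127.4773 = 3123.5091 kcal/day.
TEE = 3123.5091 × 1.55 = 4841.4391 kcal/day.
Protein energy = 16% × 4841.4391 = 774.6303 kcal.
Protein = 774.6303 ÷ 4 kcal/g = 193.6576 g.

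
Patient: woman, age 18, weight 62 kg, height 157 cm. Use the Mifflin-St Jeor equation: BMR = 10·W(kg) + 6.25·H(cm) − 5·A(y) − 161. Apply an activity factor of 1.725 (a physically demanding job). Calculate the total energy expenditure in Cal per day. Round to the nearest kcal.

2329 Cal per day

Mifflin-St Jeor (female): BMR = 10(62) + 6.25(157) − 5(18) − 161 = 620 + 981.25 − 90 − 161 = 1350.25 kcal/day.
TEE = BMR × activity factor = 1350.25 × 1.725 = 2329.1813 kcal/day.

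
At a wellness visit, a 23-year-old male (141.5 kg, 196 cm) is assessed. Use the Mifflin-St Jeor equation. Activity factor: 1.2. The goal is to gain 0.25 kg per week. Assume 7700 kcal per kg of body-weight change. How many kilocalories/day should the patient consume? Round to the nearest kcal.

Mifflin-St Jeor (male): BMR = 10(141.5) + 6.25(196) − 5(23) + 5 = 1415 + 1225 − 115 + 5 = 2530 kcal/day.
TEE = 2530 × 1.2 = 3036 kcal/day.
Required daily surplus = 0.25 × 7700 ÷ 7 = 275 kcal/day.
Target intake = 3036 + 275 = 3311 kcal/day.

3311 kilocalories/day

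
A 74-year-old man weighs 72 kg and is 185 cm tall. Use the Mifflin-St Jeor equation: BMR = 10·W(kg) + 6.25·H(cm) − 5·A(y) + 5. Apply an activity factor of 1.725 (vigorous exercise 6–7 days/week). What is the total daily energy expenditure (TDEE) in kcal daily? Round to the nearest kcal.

2607 kcal daily

Mifflin-St Jeor (male): BMR = 10(72) + 6.25(185) − 5(74) + 5 = 720 + 1156.25 − 370 + 5 = 1511.25 kcal/day.
TEE = BMR × activity factor = 1511.25 × 1.725 = 2606.9063 kcal/day.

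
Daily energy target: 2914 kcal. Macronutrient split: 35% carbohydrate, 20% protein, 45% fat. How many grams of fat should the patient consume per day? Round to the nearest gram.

146 g/day

Fat energy = 45% × 2914 = 1311.3 kcal.
At 9 kcal/g: 1311.3 ÷ 9 = 145.7 g.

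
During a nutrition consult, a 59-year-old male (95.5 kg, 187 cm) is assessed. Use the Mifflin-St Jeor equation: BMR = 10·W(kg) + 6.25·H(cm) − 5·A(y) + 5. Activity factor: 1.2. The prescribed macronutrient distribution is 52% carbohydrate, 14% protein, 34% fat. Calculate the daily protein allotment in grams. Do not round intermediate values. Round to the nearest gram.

Mifflin-St Jeor (male): BMR = 10(95.5) + 6.25(187) − 5(59) + 5 = 955 + 1168.75 − 295 + 5 = 1833.75 kcal/day.
TEE = 1833.75 × 1.2 = 2200.5 kcal/day.
Protein energy = 14% × 2200.5 = 308.07 kcal.
Protein = 308.07 ÷ 4 kcal/g = 77.0175 g.

77 g/day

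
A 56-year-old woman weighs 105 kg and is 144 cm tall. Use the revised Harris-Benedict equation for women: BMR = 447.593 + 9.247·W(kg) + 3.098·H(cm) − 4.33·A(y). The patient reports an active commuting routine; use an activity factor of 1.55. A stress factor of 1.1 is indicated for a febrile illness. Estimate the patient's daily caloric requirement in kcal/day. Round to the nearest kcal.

Harris-Benedict: BMR = 447.593 + 9.247(105) + 3.098(144) − 4.33(56) = 1622.16 kcal/day.
TEE = BMR × activity factor = 1622.16 × 1.55 = 2514.348 kcal/day.
Apply stress factor: 2514.348 × 1.1 = 2765.7828 kcal/day.

2766 kcal/day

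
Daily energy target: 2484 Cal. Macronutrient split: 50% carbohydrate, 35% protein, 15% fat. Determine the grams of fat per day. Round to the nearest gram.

Fat energy = 15% × 2484 = 372.6 kcal.
At 9 kcal/g: 372.6 ÷ 9 = 41.4 g.

41 g/day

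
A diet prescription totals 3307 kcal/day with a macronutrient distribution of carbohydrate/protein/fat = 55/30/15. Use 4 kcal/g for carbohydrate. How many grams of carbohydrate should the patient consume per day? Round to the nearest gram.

455 g/day

Carbohydrate energy = 55% × 3307 = 1818.85 kcal.
At 4 kcal/g: 1818.85 ÷ 4 = 454.7125 g.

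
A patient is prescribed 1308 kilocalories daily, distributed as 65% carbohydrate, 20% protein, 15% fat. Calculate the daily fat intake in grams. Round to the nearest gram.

Fat energy = 15% × 1308 = 196.2 kcal.
At 9 kcal/g: 196.2 ÷ 9 = 21.8 g.

22 g/day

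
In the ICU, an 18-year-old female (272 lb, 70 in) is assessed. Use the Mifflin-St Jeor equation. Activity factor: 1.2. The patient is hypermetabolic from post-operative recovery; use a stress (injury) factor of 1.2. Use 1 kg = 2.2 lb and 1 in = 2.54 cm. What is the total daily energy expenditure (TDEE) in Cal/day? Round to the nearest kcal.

3019 Cal/day

Convert to metric: weight = 272 ÷ 2.2 = 123.6364 kg; height = 70 × 2.54 = 177.8 cm.
Mifflin-St Jeor (female): BMR = 10(123.6364) + 6.25(177.8) − 5(18) − 161 = 1236.3636 + 1111.25 − 90 − 161 = 2096.6136 kcal/day.
TEE = BMR × activity factor = 2096.6136 × 1.2 = 2515.9364 kcal/day.
Apply stress factor: 2515.9364 × 1.2 = 3019.1236 kcal/day.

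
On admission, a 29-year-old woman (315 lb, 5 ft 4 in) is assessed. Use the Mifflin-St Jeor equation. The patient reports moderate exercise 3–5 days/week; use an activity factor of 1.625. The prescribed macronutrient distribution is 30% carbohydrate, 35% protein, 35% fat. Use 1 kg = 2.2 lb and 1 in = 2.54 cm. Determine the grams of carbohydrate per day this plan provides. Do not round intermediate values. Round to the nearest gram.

261 g/day

Convert to metric: weight = 315 ÷ 2.2 = 143.1818 kg; height = (5×12 + 4) × 2.54 = 64 × 2.54 = 162.56 cm.
Mifflin-St Jeor (female): BMR = 10(143.1818) + 6.25(162.56) − 5(29) − 161 = 1431.8182 + 1016 − 145 − 161 = 2141.8182 kcal/day.
TEE = 2141.8182 × 1.625 = 3480.4545 kcal/day.
Carbohydrate energy = 30% × 3480.4545 = 1044.1364 kcal.
Carbohydrate = 1044.1364 ÷ 4 kcal/g = 261.0341 g.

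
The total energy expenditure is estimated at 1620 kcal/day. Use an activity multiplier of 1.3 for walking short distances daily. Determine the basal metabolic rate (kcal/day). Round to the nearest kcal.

1246 kcal/day

BMR = TEE ÷ activity factor = 1620 ÷ 1.3 = 1246.1538 kcal/day.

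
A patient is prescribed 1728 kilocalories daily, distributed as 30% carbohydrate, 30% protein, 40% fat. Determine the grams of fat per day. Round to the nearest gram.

77 g/day

Fat energy = 40% × 1728 = 691.2 kcal.
At 9 kcal/g: 691.2 ÷ 9 = 76.8 g.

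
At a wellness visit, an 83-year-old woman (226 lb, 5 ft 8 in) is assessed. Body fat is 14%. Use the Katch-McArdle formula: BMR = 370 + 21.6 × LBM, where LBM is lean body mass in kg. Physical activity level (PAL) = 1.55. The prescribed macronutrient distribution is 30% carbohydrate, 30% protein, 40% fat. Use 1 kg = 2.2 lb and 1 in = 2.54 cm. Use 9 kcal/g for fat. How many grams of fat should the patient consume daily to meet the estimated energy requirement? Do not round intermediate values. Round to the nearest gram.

157 g/day

Convert to metric: weight = 226 ÷ 2.2 = 102.7273 kg; height = (5×12 + 8) × 2.54 = 68 × 2.54 = 172.72 cm.
LBM = 102.7273 × (1 − 0.14) = 88.3455 kg. Katch-McArdle: BMR = 370 + 21.6 × 88.3455 = 2278.2618 kcal/day.
TEE = 2278.2618 × 1.55 = 3531.3058 kcal/day.
Fat energy = 40% × 3531.3058 = 1412.5223 kcal.
Fat = 1412.5223 ÷ 9 kcal/g = 156.9469 g.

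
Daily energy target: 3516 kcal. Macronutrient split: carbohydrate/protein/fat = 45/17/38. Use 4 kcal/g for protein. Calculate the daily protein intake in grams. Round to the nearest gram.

Protein energy = 17% × 3516 = 597.72 kcal.
At 4 kcal/g: 597.72 ÷ 4 = 149.43 g.

149 g/day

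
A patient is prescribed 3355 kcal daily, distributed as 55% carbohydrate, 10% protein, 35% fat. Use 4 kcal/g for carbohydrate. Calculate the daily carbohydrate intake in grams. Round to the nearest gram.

Carbohydrate energy = 55% × 3355 = 1845.25 kcal.
At 4 kcal/g: 1845.25 ÷ 4 = 461.3125 g.

461 g/day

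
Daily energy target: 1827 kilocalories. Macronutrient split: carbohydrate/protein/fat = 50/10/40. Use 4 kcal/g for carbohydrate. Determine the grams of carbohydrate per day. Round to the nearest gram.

228 g/day

Carbohydrate energy = 50% × 1827 = 913.5 kcal.
At 4 kcal/g: 913.5 ÷ 4 = 228.375 g.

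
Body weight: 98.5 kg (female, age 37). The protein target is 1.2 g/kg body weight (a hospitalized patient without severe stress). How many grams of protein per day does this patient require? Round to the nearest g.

118 g/day

Protein = 1.2 g/kg × 98.5 kg = 118.2 g/day.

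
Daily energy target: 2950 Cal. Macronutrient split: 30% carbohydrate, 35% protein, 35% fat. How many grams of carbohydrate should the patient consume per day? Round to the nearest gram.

Carbohydrate energy = 30% × 2950 = 885 kcal.
At 4 kcal/g: 885 ÷ 4 = 221.25 g.

221 g/day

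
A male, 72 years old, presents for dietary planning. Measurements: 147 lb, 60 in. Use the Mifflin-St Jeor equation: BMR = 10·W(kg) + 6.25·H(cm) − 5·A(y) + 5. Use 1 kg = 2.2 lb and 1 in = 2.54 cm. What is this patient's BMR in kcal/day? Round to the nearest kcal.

1266 kcal/day

Convert to metric: weight = 147 ÷ 2.2 = 66.8182 kg; height = 60 × 2.54 = 152.4 cm.
Mifflin-St Jeor (male): BMR = 10(66.8182) + 6.25(152.4) − 5(72) + 5 = 668.1818 + 952.5 − 360 + 5 = 1265.6818 kcal/day.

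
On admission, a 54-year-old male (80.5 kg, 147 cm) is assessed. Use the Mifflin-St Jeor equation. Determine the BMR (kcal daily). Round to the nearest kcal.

1459 kcal daily

Mifflin-St Jeor (male): BMR = 10(80.5) + 6.25(147) − 5(54) + 5 = 805 + 918.75 − 270 + 5 = 1458.75 kcal/day.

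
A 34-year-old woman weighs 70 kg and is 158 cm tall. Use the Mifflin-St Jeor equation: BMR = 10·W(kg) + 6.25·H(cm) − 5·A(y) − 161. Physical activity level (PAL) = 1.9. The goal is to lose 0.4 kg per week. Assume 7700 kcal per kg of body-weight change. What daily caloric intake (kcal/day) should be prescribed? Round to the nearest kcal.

Mifflin-St Jeor (female): BMR = 10(70) + 6.25(158) − 5(34) − 161 = 700 + 987.5 − 170 − 161 = 1356.5 kcal/day.
TEE = 1356.5 × 1.9 = 2577.35 kcal/day.
Required daily deficit = 0.4 × 7700 ÷ 7 = 440 kcal/day.
Target intake = 2577.35 − 440 = 2137.35 kcal/day.

2137 kcal/day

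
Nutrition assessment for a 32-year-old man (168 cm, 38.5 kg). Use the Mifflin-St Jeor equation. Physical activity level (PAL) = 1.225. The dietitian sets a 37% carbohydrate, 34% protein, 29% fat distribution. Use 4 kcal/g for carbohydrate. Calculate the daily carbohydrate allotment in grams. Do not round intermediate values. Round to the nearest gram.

Mifflin-St Jeor (male): BMR = 10(38.5) + 6.25(168) − 5(32) + 5 = 385 + 1050 − 160 + 5 = 1280 kcal/day.
TEE = 1280 × 1.225 = 1568 kcal/day.
Carbohydrate energy = 37% × 1568 = 580.16 kcal.
Carbohydrate = 580.16 ÷ 4 kcal/g = 145.04 g.

145 g/day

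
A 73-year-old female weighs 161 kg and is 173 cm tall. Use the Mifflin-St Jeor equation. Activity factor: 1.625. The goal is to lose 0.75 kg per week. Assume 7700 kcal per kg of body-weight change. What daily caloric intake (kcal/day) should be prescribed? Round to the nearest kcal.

Mifflin-St Jeor (female): BMR = 10(161) + 6.25(173) − 5(73) − 161 = 1610 + 1081.25 − 365 − 161 = 2165.25 kcal/day.
TEE = 2165.25 × 1.625 = 3518.5313 kcal/day.
Required daily deficit = 0.75 × 7700 ÷ 7 = 825 kcal/day.
Target intake = 3518.5313 − 825 = 2693.5313 kcal/day.

2694 kcal/day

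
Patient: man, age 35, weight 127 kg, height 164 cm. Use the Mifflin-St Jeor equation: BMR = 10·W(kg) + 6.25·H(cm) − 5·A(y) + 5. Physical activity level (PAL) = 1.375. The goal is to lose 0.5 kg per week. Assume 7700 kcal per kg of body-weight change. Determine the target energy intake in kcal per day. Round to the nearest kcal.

Mifflin-St Jeor (male): BMR = 10(127) + 6.25(164) − 5(35) + 5 = 1270 + 1025 − 175 + 5 = 2125 kcal/day.
TEE = 2125 × 1.375 = 2921.875 kcal/day.
Required daily deficit = 0.5 × 7700 ÷ 7 = 550 kcal/day.
Target intake = 2921.875 − 550 = 2371.875 kcal/day.

2372 kcal per day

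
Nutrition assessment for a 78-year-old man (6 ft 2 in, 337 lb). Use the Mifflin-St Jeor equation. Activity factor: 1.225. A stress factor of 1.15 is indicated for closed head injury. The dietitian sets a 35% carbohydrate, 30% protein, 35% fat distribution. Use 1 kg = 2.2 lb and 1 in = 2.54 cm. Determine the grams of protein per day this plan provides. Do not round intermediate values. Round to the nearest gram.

Convert to metric: weight = 337 ÷ 2.2 = 153.1818 kg; height = (6×12 + 2) × 2.54 = 74 × 2.54 = 187.96 cm.
Mifflin-St Jeor (male): BMR = 10(153.1818) + 6.25(187.96) − 5(78) + 5 = 1531.8182 + 1174.75 − 390 + 5 = 2321.5682 kcal/day.
TEE = 2321.5682 × 1.225 = 2843.921 kcal/day.
With stress factor 1.15: 2843.921 × 1.15 = 3270.5092 kcal/day.
Protein energy = 30% × 3270.5092 = 981.1528 kcal.
Protein = 981.1528 ÷ 4 kcal/g = 245.2882 g.

245 g/day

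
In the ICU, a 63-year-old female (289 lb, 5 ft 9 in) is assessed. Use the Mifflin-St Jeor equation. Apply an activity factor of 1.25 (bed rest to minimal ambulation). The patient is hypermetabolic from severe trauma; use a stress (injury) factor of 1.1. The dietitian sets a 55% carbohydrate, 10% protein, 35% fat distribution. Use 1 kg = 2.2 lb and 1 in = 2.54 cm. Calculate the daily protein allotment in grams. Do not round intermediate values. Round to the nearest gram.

66 g/day

Convert to metric: weight = 289 ÷ 2.2 = 131.3636 kg; height = (5×12 + 9) × 2.54 = 69 × 2.54 = 175.26 cm.
Mifflin-St Jeor (female): BMR = 10(131.3636) + 6.25(175.26) − 5(63) − 161 = 1313.6364 + 1095.375 − 315 − 161 = 1933.0114 kcal/day.
TEE = 1933.0114 × 1.25 = 2416.2642 kcal/day.
With stress factor 1.1: 2416.2642 × 1.1 = 2657.8906 kcal/day.
Protein energy = 10% × 2657.8906 = 265.7891 kcal.
Protein = 265.7891 ÷ 4 kcal/g = 66.4473 g.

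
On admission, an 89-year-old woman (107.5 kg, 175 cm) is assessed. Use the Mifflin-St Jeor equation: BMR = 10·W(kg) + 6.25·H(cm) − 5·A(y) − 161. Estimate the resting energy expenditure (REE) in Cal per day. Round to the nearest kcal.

1563 Cal per day

Mifflin-St Jeor (female): BMR = 10(107.5) + 6.25(175) − 5(89) − 161 = 1075 + 1093.75 − 445 − 161 = 1562.75 kcal/day.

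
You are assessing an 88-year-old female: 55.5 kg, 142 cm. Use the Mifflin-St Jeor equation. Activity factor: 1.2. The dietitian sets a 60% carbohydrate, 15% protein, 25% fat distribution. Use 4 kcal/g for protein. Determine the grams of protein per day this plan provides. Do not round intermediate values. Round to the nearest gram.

Mifflin-St Jeor (female): BMR = 10(55.5) + 6.25(142) − 5(88) − 161 = 555 + 887.5 − 440 − 161 = 841.5 kcal/day.
TEE = 841.5 × 1.2 = 1009.8 kcal/day.
Protein energy = 15% × 1009.8 = 151.47 kcal.
Protein = 151.47 ÷ 4 kcal/g = 37.8675 g.

38 g/day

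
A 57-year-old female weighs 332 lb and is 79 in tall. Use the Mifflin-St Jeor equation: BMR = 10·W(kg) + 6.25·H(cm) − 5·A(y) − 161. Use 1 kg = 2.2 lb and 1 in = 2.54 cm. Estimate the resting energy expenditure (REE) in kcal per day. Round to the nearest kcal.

Convert to metric: weight = 332 ÷ 2.2 = 150.9091 kg; height = 79 × 2.54 = 200.66 cm.
Mifflin-St Jeor (female): BMR = 10(150.9091) + 6.25(200.66) − 5(57) − 161 = 1509.0909 + 1254.125 − 285 − 161 = 2317.2159 kcal/day.

2317 kcal per day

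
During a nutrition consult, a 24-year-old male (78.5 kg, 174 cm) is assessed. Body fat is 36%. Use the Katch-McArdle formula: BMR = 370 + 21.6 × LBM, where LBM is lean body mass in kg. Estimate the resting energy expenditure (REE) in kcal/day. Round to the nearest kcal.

LBM = 78.5 × (1 − 0.36) = 50.24 kg. Katch-McArdle: BMR = 370 + 21.6 × 50.24 = 1455.184 kcal/day.

1455 kcal/day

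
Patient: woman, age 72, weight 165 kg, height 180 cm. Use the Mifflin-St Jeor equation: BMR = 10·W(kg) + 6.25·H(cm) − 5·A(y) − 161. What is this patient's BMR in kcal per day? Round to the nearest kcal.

Mifflin-St Jeor (female): BMR = 10(165) + 6.25(180) − 5(72) − 161 = 1650 + 1125 − 360 − 161 = 2254 kcal/day.

2254 kcal per day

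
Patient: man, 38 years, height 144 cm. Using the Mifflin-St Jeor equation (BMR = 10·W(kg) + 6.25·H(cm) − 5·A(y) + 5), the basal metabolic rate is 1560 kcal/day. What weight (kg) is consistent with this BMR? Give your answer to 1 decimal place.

1560 = 10·W + 6.25(144) − 5(38) + 5
10·W = 1560 − 715 = 845, so W = 84.5 kg.

84.5 kg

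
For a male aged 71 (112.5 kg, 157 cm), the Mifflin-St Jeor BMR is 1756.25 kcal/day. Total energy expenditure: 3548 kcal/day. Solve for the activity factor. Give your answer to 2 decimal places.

Activity factor = TEE ÷ BMR = 3548 ÷ 1756.25 = 2.02.

2.02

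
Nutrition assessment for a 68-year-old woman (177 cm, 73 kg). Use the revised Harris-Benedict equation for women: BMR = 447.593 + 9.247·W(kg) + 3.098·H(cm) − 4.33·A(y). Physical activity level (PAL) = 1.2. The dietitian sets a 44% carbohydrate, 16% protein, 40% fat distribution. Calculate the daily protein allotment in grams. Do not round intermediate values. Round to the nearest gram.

66 g/day

Harris-Benedict: BMR = 447.593 + 9.247(73) + 3.098(177) − 4.33(68) = 1376.53 kcal/day.
TEE = 1376.53 × 1.2 = 1651.836 kcal/day.
Protein energy = 16% × 1651.836 = 264.2938 kcal.
Protein = 264.2938 ÷ 4 kcal/g = 66.0734 g.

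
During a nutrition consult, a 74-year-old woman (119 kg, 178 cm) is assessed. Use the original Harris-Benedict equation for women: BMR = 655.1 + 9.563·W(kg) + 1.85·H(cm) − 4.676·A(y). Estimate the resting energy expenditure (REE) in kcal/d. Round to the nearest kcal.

Harris-Benedict: BMR = 655.1 + 9.563(119) + 1.85(178) − 4.676(74) = 1776.373 kcal/day.

1776 kcal/d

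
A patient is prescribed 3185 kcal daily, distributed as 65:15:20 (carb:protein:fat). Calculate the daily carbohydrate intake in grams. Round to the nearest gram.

518 g/day

Carbohydrate energy = 65% × 3185 = 2070.25 kcal.
At 4 kcal/g: 2070.25 ÷ 4 = 517.5625 g.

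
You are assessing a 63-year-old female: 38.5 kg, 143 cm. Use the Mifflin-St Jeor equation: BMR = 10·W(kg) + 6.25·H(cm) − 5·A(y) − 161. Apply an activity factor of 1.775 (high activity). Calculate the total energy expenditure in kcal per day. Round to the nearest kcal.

1425 kcal per day

Mifflin-St Jeor (female): BMR = 10(38.5) + 6.25(143) − 5(63) − 161 = 385 + 893.75 − 315 − 161 = 802.75 kcal/day.
TEE = BMR × activity factor = 802.75 × 1.775 = 1424.8813 kcal/day.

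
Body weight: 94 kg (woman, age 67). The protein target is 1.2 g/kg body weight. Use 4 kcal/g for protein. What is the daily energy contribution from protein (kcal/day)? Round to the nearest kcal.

451 kcal/day

Protein = 1.2 g/kg × 94 kg = 112.8 g/day.
Protein energy = 112.8 g × 4 kcal/g = 451.2 kcal/day.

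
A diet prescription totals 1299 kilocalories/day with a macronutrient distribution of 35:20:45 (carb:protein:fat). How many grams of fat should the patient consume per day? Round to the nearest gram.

Fat energy = 45% × 1299 = 584.55 kcal.
At 9 kcal/g: 584.55 ÷ 9 = 64.95 g.

65 g/day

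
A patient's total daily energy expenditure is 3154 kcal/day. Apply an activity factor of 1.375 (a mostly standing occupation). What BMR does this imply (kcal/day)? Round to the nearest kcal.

BMR = TEE ÷ activity factor = 3154 ÷ 1.375 = 2293.8182 kcal/day.

2294 kcal/day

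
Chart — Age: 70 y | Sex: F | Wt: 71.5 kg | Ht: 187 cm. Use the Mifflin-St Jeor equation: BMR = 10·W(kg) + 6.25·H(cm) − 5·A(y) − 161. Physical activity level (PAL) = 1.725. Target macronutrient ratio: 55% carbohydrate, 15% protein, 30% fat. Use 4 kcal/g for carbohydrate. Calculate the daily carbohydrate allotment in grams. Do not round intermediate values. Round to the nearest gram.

326 g/day

Mifflin-St Jeor (female): BMR = 10(71.5) + 6.25(187) − 5(70) − 161 = 715 + 1168.75 − 350 − 161 = 1372.75 kcal/day.
TEE = 1372.75 × 1.725 = 2367.9938 kcal/day.
Carbohydrate energy = 55% × 2367.9938 = 1302.3966 kcal.
Carbohydrate = 1302.3966 ÷ 4 kcal/g = 325.5991 g.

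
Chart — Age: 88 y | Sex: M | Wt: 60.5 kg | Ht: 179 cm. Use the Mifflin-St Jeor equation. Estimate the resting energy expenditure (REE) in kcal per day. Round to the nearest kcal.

1289 kcal per day

Mifflin-St Jeor (male): BMR = 10(60.5) + 6.25(179) − 5(88) + 5 = 605 + 1118.75 − 440 + 5 = 1288.75 kcal/day.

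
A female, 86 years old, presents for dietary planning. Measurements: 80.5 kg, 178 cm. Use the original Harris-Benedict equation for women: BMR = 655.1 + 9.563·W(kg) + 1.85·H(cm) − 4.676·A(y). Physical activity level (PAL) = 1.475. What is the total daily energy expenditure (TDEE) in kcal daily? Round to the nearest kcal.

1994 kcal daily

Harris-Benedict: BMR = 655.1 + 9.563(80.5) + 1.85(178) − 4.676(86) = 1352.0855 kcal/day.
TEE = BMR × activity factor = 1352.0855 × 1.475 = 1994.3261 kcal/day.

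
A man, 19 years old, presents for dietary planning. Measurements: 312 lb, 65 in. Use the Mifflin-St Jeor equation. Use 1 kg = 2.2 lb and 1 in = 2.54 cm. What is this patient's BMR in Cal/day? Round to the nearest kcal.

Convert to metric: weight = 312 ÷ 2.2 = 141.8182 kg; height = 65 × 2.54 = 165.1 cm.
Mifflin-St Jeor (male): BMR = 10(141.8182) + 6.25(165.1) − 5(19) + 5 = 1418.1818 + 1031.875 − 95 + 5 = 2360.0568 kcal/day.

2360 Cal/day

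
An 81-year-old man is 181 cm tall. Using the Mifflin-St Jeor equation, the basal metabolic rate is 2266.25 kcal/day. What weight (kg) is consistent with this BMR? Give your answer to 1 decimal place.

2266.25 = 10·W + 6.25(181) − 5(81) + 5
10·W = 2266.25 − 731.25 = 1535, so W = 153.5 kg.

153.5 kg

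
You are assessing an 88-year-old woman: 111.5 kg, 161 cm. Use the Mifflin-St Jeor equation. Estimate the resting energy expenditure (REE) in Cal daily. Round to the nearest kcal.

1520 Cal daily

Mifflin-St Jeor (female): BMR = 10(111.5) + 6.25(161) − 5(88) − 161 = 1115 + 1006.25 − 440 − 161 = 1520.25 kcal/day.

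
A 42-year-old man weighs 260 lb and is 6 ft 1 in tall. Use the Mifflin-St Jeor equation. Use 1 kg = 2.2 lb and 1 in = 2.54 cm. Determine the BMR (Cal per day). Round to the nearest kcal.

2136 Cal per day

Convert to metric: weight = 260 ÷ 2.2 = 118.1818 kg; height = (6×12 + 1) × 2.54 = 73 × 2.54 = 185.42 cm.
Mifflin-St Jeor (male): BMR = 10(118.1818) + 6.25(185.42) − 5(42) + 5 = 1181.8182 + 1158.875 − 210 + 5 = 2135.6932 kcal/day.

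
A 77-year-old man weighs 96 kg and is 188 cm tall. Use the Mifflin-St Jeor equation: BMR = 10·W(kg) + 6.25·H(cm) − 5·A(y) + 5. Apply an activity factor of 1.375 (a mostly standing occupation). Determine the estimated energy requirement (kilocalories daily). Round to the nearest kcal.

2413 kilocalories daily

Mifflin-St Jeor (male): BMR = 10(96) + 6.25(188) − 5(77) + 5 = 960 + 1175 − 385 + 5 = 1755 kcal/day.
TEE = BMR × activity factor = 1755 × 1.375 = 2413.125 kcal/day.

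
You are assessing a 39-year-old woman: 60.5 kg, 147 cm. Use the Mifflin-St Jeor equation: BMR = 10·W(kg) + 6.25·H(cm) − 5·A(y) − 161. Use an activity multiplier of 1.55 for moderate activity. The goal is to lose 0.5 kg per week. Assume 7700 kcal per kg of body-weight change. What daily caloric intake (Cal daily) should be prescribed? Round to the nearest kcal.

Mifflin-St Jeor (female): BMR = 10(60.5) + 6.25(147) − 5(39) − 161 = 605 + 918.75 − 195 − 161 = 1167.75 kcal/day.
TEE = 1167.75 × 1.55 = 1810.0125 kcal/day.
Required daily deficit = 0.5 × 7700 ÷ 7 = 550 kcal/day.
Target intake = 1810.0125 − 550 = 1260.0125 kcal/day.

1260 Cal daily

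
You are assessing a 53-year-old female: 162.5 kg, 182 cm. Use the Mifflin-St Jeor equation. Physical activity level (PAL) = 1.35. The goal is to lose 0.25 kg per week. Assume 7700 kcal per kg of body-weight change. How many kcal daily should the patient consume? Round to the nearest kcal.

2879 kcal daily

Mifflin-St Jeor (female): BMR = 10(162.5) + 6.25(182) − 5(53) − 161 = 1625 + 1137.5 − 265 − 161 = 2336.5 kcal/day.
TEE = 2336.5 × 1.35 = 3154.275 kcal/day.
Required daily deficit = 0.25 × 7700 ÷ 7 = 275 kcal/day.
Target intake = 3154.275 − 275 = 2879.275 kcal/day.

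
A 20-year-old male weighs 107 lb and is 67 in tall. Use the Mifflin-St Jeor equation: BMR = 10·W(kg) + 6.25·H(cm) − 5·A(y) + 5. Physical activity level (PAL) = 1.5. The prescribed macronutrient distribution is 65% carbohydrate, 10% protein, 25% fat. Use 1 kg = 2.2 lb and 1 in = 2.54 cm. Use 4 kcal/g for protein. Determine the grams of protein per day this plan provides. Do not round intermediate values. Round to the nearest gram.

Convert to metric: weight = 107 ÷ 2.2 = 48.6364 kg; height = 67 × 2.54 = 170.18 cm.
Mifflin-St Jeor (male): BMR = 10(48.6364) + 6.25(170.18) − 5(20) + 5 = 486.3636 + 1063.625 − 100 + 5 = 1454.9886 kcal/day.
TEE = 1454.9886 × 1.5 = 2182.483 kcal/day.
Protein energy = 10% × 2182.483 = 218.2483 kcal.
Protein = 218.2483 ÷ 4 kcal/g = 54.5621 g.

55 g/day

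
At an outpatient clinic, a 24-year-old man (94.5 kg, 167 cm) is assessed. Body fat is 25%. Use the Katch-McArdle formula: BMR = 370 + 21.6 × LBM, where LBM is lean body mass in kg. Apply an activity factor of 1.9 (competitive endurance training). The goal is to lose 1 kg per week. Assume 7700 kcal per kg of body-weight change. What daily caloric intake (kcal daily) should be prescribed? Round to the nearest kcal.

2512 kcal daily

LBM = 94.5 × (1 − 0.25) = 70.875 kg. Katch-McArdle: BMR = 370 + 21.6 × 70.875 = 1900.9 kcal/day.
TEE = 1900.9 × 1.9 = 3611.71 kcal/day.
Required daily deficit = 1 × 7700 ÷ 7 = 1100 kcal/day.
Target intake = 3611.71 − 1100 = 2511.71 kcal/day.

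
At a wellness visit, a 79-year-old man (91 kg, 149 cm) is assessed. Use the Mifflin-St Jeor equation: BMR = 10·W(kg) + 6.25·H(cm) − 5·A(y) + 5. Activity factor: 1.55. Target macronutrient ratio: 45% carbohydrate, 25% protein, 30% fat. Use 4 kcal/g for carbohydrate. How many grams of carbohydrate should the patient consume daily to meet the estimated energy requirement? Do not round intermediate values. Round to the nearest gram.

253 g/day

Mifflin-St Jeor (male): BMR = 10(91) + 6.25(149) − 5(79) + 5 = 910 + 931.25 − 395 + 5 = 1451.25 kcal/day.
TEE = 1451.25 × 1.55 = 2249.4375 kcal/day.
Carbohydrate energy = 45% × 2249.4375 = 1012.2469 kcal.
Carbohydrate = 1012.2469 ÷ 4 kcal/g = 253.0617 g.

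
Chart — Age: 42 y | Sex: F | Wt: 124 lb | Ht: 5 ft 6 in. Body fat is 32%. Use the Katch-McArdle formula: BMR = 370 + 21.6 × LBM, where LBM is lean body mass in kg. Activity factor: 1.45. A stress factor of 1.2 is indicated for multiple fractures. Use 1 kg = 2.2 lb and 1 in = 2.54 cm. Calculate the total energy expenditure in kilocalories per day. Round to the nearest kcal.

Convert to metric: weight = 124 ÷ 2.2 = 56.3636 kg; height = (5×12 + 6) × 2.54 = 66 × 2.54 = 167.64 cm.
LBM = 56.3636 × (1 − 0.32) = 38.3273 kg. Katch-McArdle: BMR = 370 + 21.6 × 38.3273 = 1197.8691 kcal/day.
TEE = BMR × activity factor = 1197.8691 × 1.45 = 1736.9102 kcal/day.
Apply stress factor: 1736.9102 × 1.2 = 2084.2922 kcal/day.

2084 kilocalories per day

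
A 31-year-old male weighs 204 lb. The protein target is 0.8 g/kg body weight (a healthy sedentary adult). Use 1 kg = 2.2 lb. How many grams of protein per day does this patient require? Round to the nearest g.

Weight in kg = 204 ÷ 2.2 = 92.7273 kg.
Protein = 0.8 g/kg × 92.7273 kg = 74.1818 g/day.

74 g/day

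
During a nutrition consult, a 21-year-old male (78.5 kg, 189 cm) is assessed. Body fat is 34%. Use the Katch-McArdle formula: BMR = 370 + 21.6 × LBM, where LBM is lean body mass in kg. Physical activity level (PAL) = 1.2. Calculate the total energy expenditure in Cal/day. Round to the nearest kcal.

LBM = 78.5 × (1 − 0.34) = 51.81 kg. Katch-McArdle: BMR = 370 + 21.6 × 51.81 = 1489.096 kcal/day.
TEE = BMR × activity factor = 1489.096 × 1.2 = 1786.9152 kcal/day.

1787 Cal/day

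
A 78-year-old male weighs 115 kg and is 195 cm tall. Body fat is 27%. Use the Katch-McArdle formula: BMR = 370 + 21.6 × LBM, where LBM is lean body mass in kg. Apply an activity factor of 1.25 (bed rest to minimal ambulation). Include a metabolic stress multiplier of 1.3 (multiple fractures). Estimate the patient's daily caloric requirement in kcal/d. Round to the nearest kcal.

LBM = 115 × (1 − 0.27) = 83.95 kg. Katch-McArdle: BMR = 370 + 21.6 × 83.95 = 2183.32 kcal/day.
TEE = BMR × activity factor = 2183.32 × 1.25 = 2729.15 kcal/day.
Apply stress factor: 2729.15 × 1.3 = 3547.895 kcal/day.

3548 kcal/d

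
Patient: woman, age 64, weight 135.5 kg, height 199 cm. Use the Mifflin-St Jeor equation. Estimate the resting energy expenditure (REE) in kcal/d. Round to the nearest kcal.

Mifflin-St Jeor (female): BMR = 10(135.5) + 6.25(199) − 5(64) − 161 = 1355 + 1243.75 − 320 − 161 = 2117.75 kcal/day.

2118 kcal/d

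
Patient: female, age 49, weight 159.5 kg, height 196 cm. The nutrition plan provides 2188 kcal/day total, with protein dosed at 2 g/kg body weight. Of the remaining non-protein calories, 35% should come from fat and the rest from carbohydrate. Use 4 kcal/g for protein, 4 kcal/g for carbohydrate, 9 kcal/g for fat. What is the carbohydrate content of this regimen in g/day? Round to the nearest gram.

148 g/day

Protein = 2 × 159.5 = 319 g → 319 × 4 = 1276 kcal.
Non-protein calories = 2188 − 1276 = 912 kcal.
Fat: 35% × 912 = 319.2 kcal; carbohydrate: 592.8 kcal.
Carbohydrate: 592.8 kcal ÷ 4 kcal/g = 148.2 g.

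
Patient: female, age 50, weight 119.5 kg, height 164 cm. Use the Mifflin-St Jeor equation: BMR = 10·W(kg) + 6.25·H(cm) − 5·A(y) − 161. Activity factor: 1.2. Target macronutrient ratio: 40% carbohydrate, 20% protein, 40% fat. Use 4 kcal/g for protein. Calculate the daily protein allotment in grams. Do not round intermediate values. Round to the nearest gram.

Mifflin-St Jeor (female): BMR = 10(119.5) + 6.25(164) − 5(50) − 161 = 1195 + 1025 − 250 − 161 = 1809 kcal/day.
TEE = 1809 × 1.2 = 2170.8 kcal/day.
Protein energy = 20% × 2170.8 = 434.16 kcal.
Protein = 434.16 ÷ 4 kcal/g = 108.54 g.

109 g/day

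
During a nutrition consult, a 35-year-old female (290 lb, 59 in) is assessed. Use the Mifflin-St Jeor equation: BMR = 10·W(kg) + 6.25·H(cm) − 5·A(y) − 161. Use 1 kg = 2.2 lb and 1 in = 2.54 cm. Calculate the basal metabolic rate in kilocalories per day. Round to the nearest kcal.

Convert to metric: weight = 290 ÷ 2.2 = 131.8182 kg; height = 59 × 2.54 = 149.86 cm.
Mifflin-St Jeor (female): BMR = 10(131.8182) + 6.25(149.86) − 5(35) − 161 = 1318.1818 + 936.625 − 175 − 161 = 1918.8068 kcal/day.

1919 kilocalories per day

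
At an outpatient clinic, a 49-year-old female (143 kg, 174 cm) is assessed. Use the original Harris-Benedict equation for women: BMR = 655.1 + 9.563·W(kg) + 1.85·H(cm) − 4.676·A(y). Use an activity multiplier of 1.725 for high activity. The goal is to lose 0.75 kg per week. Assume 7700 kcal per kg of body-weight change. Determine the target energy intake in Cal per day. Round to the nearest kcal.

2824 Cal per day

Harris-Benedict: BMR = 655.1 + 9.563(143) + 1.85(174) − 4.676(49) = 2115.385 kcal/day.
TEE = 2115.385 × 1.725 = 3649.0391 kcal/day.
Required daily deficit = 0.75 × 7700 ÷ 7 = 825 kcal/day.
Target intake = 3649.0391 − 825 = 2824.0391 kcal/day.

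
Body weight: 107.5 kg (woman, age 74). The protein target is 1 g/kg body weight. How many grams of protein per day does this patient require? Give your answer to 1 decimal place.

Protein = 1 g/kg × 107.5 kg = 107.5 g/day.

107.5 g/day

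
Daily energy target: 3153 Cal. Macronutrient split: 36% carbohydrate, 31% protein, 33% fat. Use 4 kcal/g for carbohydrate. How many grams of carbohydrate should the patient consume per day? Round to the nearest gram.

284 g/day

Carbohydrate energy = 36% × 3153 = 1135.08 kcal.
At 4 kcal/g: 1135.08 ÷ 4 = 283.77 g.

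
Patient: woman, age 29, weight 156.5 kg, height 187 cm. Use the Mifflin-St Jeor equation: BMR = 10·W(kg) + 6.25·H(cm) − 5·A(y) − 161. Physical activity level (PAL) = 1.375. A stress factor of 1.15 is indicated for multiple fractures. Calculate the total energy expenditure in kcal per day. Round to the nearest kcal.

Mifflin-St Jeor (female): BMR = 10(156.5) + 6.25(187) − 5(29) − 161 = 1565 + 1168.75 − 145 − 161 = 2427.75 kcal/day.
TEE = BMR × activity factor = 2427.75 × 1.375 = 3338.1563 kcal/day.
Apply stress factor: 3338.1563 × 1.15 = 3838.8797 kcal/day.

3839 kcal per day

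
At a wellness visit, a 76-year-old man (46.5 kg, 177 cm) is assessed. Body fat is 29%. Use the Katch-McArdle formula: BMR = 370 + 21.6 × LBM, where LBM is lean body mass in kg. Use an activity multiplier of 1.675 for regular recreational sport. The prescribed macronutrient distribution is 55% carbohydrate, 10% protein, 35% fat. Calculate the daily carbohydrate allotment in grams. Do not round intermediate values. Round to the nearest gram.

LBM = 46.5 × (1 − 0.29) = 33.015 kg. Katch-McArdle: BMR = 370 + 21.6 × 33.015 = 1083.124 kcal/day.
TEE = 1083.124 × 1.675 = 1814.2327 kcal/day.
Carbohydrate energy = 55% × 1814.2327 = 997.828 kcal.
Carbohydrate = 997.828 ÷ 4 kcal/g = 249.457 g.

249 g/day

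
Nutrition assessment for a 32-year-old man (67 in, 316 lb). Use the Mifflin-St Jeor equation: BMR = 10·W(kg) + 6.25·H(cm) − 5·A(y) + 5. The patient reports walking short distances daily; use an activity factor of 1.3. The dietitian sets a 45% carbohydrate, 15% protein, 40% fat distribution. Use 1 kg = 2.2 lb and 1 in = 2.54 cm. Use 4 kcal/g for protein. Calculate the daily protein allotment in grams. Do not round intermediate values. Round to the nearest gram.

114 g/day

Convert to metric: weight = 316 ÷ 2.2 = 143.6364 kg; height = 67 × 2.54 = 170.18 cm.
Mifflin-St Jeor (male): BMR = 10(143.6364) + 6.25(170.18) − 5(32) + 5 = 1436.3636 + 1063.625 − 160 + 5 = 2344.9886 kcal/day.
TEE = 2344.9886 × 1.3 = 3048.4852 kcal/day.
Protein energy = 15% × 3048.4852 = 457.2728 kcal.
Protein = 457.2728 ÷ 4 kcal/g = 114.3182 g.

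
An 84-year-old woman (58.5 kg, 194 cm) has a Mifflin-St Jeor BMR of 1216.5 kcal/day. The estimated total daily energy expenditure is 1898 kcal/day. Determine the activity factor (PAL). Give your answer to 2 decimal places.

1.56

Activity factor = TEE ÷ BMR = 1898 ÷ 1216.5 = 1.56.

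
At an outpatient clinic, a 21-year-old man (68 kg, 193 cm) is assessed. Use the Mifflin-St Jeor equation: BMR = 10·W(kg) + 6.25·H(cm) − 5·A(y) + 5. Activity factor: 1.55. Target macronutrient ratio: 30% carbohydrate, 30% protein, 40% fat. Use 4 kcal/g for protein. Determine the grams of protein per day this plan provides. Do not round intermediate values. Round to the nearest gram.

208 g/day

Mifflin-St Jeor (male): BMR = 10(68) + 6.25(193) − 5(21) + 5 = 680 + 1206.25 − 105 + 5 = 1786.25 kcal/day.
TEE = 1786.25 × 1.55 = 2768.6875 kcal/day.
Protein energy = 30% × 2768.6875 = 830.6063 kcal.
Protein = 830.6063 ÷ 4 kcal/g = 207.6516 g.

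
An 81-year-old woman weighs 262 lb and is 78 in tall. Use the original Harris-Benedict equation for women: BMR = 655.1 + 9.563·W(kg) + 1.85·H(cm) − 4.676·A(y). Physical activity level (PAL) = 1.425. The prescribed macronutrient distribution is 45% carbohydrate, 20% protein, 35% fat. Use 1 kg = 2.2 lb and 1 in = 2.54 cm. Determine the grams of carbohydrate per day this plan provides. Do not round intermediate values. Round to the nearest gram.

286 g/day

Convert to metric: weight = 262 ÷ 2.2 = 119.0909 kg; height = 78 × 2.54 = 198.12 cm.
Harris-Benedict: BMR = 655.1 + 9.563(119.0909) + 1.85(198.12) − 4.676(81) = 1781.7324 kcal/day.
TEE = 1781.7324 × 1.425 = 2538.9686 kcal/day.
Carbohydrate energy = 45% × 2538.9686 = 1142.5359 kcal.
Carbohydrate = 1142.5359 ÷ 4 kcal/g = 285.634 g.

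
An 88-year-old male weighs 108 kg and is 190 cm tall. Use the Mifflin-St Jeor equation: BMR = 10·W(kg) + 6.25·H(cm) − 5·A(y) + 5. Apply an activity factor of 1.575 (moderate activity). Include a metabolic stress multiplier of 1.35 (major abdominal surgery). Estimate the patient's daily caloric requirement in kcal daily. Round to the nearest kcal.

Mifflin-St Jeor (male): BMR = 10(108) + 6.25(190) − 5(88) + 5 = 1080 + 1187.5 − 440 + 5 = 1832.5 kcal/day.
TEE = BMR × activity factor = 1832.5 × 1.575 = 2886.1875 kcal/day.
Apply stress factor: 2886.1875 × 1.35 = 3896.3531 kcal/day.

3896 kcal daily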